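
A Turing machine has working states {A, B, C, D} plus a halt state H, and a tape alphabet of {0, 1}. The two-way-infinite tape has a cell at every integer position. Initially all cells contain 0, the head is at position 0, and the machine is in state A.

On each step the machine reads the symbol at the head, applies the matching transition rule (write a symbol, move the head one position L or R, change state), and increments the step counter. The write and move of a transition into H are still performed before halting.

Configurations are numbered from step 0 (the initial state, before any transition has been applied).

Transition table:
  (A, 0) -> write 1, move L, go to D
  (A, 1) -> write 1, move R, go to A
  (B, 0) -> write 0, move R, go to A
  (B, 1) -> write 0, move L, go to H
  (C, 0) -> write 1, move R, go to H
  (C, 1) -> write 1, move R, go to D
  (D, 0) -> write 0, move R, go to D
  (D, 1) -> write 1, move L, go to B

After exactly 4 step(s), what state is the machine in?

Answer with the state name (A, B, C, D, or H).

Step 1: in state A at pos 0, read 0 -> (A,0)->write 1,move L,goto D. Now: state=D, head=-1, tape[-2..1]=0010 (head:  ^)
Step 2: in state D at pos -1, read 0 -> (D,0)->write 0,move R,goto D. Now: state=D, head=0, tape[-2..1]=0010 (head:   ^)
Step 3: in state D at pos 0, read 1 -> (D,1)->write 1,move L,goto B. Now: state=B, head=-1, tape[-2..1]=0010 (head:  ^)
Step 4: in state B at pos -1, read 0 -> (B,0)->write 0,move R,goto A. Now: state=A, head=0, tape[-2..1]=0010 (head:   ^)

Answer: A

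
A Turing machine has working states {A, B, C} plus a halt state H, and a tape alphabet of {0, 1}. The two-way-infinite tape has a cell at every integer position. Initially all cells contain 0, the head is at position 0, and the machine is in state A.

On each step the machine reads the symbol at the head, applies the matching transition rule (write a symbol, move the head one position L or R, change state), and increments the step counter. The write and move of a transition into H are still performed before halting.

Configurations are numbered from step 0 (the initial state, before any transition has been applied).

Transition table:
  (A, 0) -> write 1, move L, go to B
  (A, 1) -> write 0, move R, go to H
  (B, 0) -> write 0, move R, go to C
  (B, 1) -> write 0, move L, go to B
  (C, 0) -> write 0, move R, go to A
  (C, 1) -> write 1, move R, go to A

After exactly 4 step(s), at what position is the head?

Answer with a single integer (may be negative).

Step 1: in state A at pos 0, read 0 -> (A,0)->write 1,move L,goto B. Now: state=B, head=-1, tape[-2..1]=0010 (head:  ^)
Step 2: in state B at pos -1, read 0 -> (B,0)->write 0,move R,goto C. Now: state=C, head=0, tape[-2..1]=0010 (head:   ^)
Step 3: in state C at pos 0, read 1 -> (C,1)->write 1,move R,goto A. Now: state=A, head=1, tape[-2..2]=00100 (head:    ^)
Step 4: in state A at pos 1, read 0 -> (A,0)->write 1,move L,goto B. Now: state=B, head=0, tape[-2..2]=00110 (head:   ^)

Answer: 0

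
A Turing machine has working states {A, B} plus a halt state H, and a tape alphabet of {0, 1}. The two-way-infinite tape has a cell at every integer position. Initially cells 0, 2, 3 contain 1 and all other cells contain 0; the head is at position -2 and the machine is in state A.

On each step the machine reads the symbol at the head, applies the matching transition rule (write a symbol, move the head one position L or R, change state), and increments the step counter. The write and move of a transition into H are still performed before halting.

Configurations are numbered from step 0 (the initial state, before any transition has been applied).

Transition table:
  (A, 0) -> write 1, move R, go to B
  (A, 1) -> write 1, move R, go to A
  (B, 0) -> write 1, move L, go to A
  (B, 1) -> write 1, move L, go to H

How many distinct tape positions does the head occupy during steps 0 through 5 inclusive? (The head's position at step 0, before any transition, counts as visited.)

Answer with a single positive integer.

Answer: 4

Derivation:
Step 1: in state A at pos -2, read 0 -> (A,0)->write 1,move R,goto B. Now: state=B, head=-1, tape[-3..4]=01010110 (head:   ^)
Step 2: in state B at pos -1, read 0 -> (B,0)->write 1,move L,goto A. Now: state=A, head=-2, tape[-3..4]=01110110 (head:  ^)
Step 3: in state A at pos -2, read 1 -> (A,1)->write 1,move R,goto A. Now: state=A, head=-1, tape[-3..4]=01110110 (head:   ^)
Step 4: in state A at pos -1, read 1 -> (A,1)->write 1,move R,goto A. Now: state=A, head=0, tape[-3..4]=01110110 (head:    ^)
Step 5: in state A at pos 0, read 1 -> (A,1)->write 1,move R,goto A. Now: state=A, head=1, tape[-3..4]=01110110 (head:     ^)
Head positions at steps 0..5: starting at -2, distinct positions visited = {-2, -1, 0, 1} -> 4 position(s)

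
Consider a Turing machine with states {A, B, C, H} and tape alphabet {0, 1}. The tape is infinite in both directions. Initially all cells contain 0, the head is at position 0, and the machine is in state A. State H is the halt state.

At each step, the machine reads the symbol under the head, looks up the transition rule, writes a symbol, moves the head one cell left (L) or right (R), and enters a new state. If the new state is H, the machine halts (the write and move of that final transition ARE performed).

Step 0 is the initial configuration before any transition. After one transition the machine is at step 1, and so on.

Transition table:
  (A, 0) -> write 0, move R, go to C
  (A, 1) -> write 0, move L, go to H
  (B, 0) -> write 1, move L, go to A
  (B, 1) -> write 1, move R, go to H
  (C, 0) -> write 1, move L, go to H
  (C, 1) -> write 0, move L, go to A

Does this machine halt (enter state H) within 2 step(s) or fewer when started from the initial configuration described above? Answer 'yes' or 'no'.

Answer: yes

Derivation:
Step 1: in state A at pos 0, read 0 -> (A,0)->write 0,move R,goto C. Now: state=C, head=1, tape[-1..2]=0000 (head:   ^)
Step 2: in state C at pos 1, read 0 -> (C,0)->write 1,move L,goto H. Now: state=H, head=0, tape[-1..2]=0010 (head:  ^)
State H reached at step 2; 2 <= 2 -> yes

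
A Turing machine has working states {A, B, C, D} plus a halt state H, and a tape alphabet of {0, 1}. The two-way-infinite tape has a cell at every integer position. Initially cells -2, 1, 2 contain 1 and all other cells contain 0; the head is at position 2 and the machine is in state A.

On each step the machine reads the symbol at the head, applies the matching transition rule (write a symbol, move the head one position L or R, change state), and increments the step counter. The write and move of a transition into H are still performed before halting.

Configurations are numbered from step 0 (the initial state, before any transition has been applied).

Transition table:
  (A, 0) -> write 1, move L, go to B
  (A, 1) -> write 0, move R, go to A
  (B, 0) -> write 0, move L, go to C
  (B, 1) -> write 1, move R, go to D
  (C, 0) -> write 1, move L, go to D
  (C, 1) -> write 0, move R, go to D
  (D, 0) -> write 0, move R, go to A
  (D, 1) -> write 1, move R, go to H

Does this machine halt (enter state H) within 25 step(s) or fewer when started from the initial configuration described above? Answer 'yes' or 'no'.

Step 1: in state A at pos 2, read 1 -> (A,1)->write 0,move R,goto A. Now: state=A, head=3, tape[-3..4]=01001000 (head:       ^)
Step 2: in state A at pos 3, read 0 -> (A,0)->write 1,move L,goto B. Now: state=B, head=2, tape[-3..4]=01001010 (head:      ^)
Step 3: in state B at pos 2, read 0 -> (B,0)->write 0,move L,goto C. Now: state=C, head=1, tape[-3..4]=01001010 (head:     ^)
Step 4: in state C at pos 1, read 1 -> (C,1)->write 0,move R,goto D. Now: state=D, head=2, tape[-3..4]=01000010 (head:      ^)
Step 5: in state D at pos 2, read 0 -> (D,0)->write 0,move R,goto A. Now: state=A, head=3, tape[-3..4]=01000010 (head:       ^)
Step 6: in state A at pos 3, read 1 -> (A,1)->write 0,move R,goto A. Now: state=A, head=4, tape[-3..5]=010000000 (head:        ^)
Step 7: in state A at pos 4, read 0 -> (A,0)->write 1,move L,goto B. Now: state=B, head=3, tape[-3..5]=010000010 (head:       ^)
Step 8: in state B at pos 3, read 0 -> (B,0)->write 0,move L,goto C. Now: state=C, head=2, tape[-3..5]=010000010 (head:      ^)
Step 9: in state C at pos 2, read 0 -> (C,0)->write 1,move L,goto D. Now: state=D, head=1, tape[-3..5]=010001010 (head:     ^)
Step 10: in state D at pos 1, read 0 -> (D,0)->write 0,move R,goto A. Now: state=A, head=2, tape[-3..5]=010001010 (head:      ^)
Step 11: in state A at pos 2, read 1 -> (A,1)->write 0,move R,goto A. Now: state=A, head=3, tape[-3..5]=010000010 (head:       ^)
Step 12: in state A at pos 3, read 0 -> (A,0)->write 1,move L,goto B. Now: state=B, head=2, tape[-3..5]=010000110 (head:      ^)
Step 13: in state B at pos 2, read 0 -> (B,0)->write 0,move L,goto C. Now: state=C, head=1, tape[-3..5]=010000110 (head:     ^)
Step 14: in state C at pos 1, read 0 -> (C,0)->write 1,move L,goto D. Now: state=D, head=0, tape[-3..5]=010010110 (head:    ^)
Step 15: in state D at pos 0, read 0 -> (D,0)->write 0,move R,goto A. Now: state=A, head=1, tape[-3..5]=010010110 (head:     ^)
Step 16: in state A at pos 1, read 1 -> (A,1)->write 0,move R,goto A. Now: state=A, head=2, tape[-3..5]=010000110 (head:      ^)
Step 17: in state A at pos 2, read 0 -> (A,0)->write 1,move L,goto B. Now: state=B, head=1, tape[-3..5]=010001110 (head:     ^)
Step 18: in state B at pos 1, read 0 -> (B,0)->write 0,move L,goto C. Now: state=C, head=0, tape[-3..5]=010001110 (head:    ^)
Step 19: in state C at pos 0, read 0 -> (C,0)->write 1,move L,goto D. Now: state=D, head=-1, tape[-3..5]=010101110 (head:   ^)
Step 20: in state D at pos -1, read 0 -> (D,0)->write 0,move R,goto A. Now: state=A, head=0, tape[-3..5]=010101110 (head:    ^)
Step 21: in state A at pos 0, read 1 -> (A,1)->write 0,move R,goto A. Now: state=A, head=1, tape[-3..5]=010001110 (head:     ^)
Step 22: in state A at pos 1, read 0 -> (A,0)->write 1,move L,goto B. Now: state=B, head=0, tape[-3..5]=010011110 (head:    ^)
Step 23: in state B at pos 0, read 0 -> (B,0)->write 0,move L,goto C. Now: state=C, head=-1, tape[-3..5]=010011110 (head:   ^)
Step 24: in state C at pos -1, read 0 -> (C,0)->write 1,move L,goto D. Now: state=D, head=-2, tape[-3..5]=011011110 (head:  ^)
Step 25: in state D at pos -2, read 1 -> (D,1)->write 1,move R,goto H. Now: state=H, head=-1, tape[-3..5]=011011110 (head:   ^)
State H reached at step 25; 25 <= 25 -> yes

Answer: yes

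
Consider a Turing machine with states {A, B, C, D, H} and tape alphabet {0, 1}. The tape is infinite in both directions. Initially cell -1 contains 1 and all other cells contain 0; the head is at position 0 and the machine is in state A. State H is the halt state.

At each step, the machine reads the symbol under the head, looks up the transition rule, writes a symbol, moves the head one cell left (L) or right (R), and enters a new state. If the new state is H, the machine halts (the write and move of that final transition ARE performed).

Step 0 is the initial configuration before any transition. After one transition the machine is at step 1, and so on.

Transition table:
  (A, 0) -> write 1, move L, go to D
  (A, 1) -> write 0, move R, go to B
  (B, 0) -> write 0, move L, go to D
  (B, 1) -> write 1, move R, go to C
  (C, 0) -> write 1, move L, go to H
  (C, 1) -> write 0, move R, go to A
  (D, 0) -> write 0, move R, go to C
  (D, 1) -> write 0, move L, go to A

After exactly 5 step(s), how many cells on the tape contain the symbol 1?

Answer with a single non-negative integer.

Answer: 1

Derivation:
Step 1: in state A at pos 0, read 0 -> (A,0)->write 1,move L,goto D. Now: state=D, head=-1, tape[-2..1]=0110 (head:  ^)
Step 2: in state D at pos -1, read 1 -> (D,1)->write 0,move L,goto A. Now: state=A, head=-2, tape[-3..1]=00010 (head:  ^)
Step 3: in state A at pos -2, read 0 -> (A,0)->write 1,move L,goto D. Now: state=D, head=-3, tape[-4..1]=001010 (head:  ^)
Step 4: in state D at pos -3, read 0 -> (D,0)->write 0,move R,goto C. Now: state=C, head=-2, tape[-4..1]=001010 (head:   ^)
Step 5: in state C at pos -2, read 1 -> (C,1)->write 0,move R,goto A. Now: state=A, head=-1, tape[-4..1]=000010 (head:    ^)
Cells containing 1 after step 5: {0} -> 1 cell(s)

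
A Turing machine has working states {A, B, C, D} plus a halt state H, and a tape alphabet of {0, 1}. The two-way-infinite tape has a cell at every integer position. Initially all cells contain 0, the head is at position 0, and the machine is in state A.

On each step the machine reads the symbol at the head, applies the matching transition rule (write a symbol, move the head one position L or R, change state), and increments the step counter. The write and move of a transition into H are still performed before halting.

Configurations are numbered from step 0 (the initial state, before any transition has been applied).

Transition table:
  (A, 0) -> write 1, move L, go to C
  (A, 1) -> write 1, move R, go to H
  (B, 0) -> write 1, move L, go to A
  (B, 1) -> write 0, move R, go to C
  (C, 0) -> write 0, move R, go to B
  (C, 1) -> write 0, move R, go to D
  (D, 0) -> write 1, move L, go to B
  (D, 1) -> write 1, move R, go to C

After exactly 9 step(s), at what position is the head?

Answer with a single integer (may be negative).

Answer: 3

Derivation:
Step 1: in state A at pos 0, read 0 -> (A,0)->write 1,move L,goto C. Now: state=C, head=-1, tape[-2..1]=0010 (head:  ^)
Step 2: in state C at pos -1, read 0 -> (C,0)->write 0,move R,goto B. Now: state=B, head=0, tape[-2..1]=0010 (head:   ^)
Step 3: in state B at pos 0, read 1 -> (B,1)->write 0,move R,goto C. Now: state=C, head=1, tape[-2..2]=00000 (head:    ^)
Step 4: in state C at pos 1, read 0 -> (C,0)->write 0,move R,goto B. Now: state=B, head=2, tape[-2..3]=000000 (head:     ^)
Step 5: in state B at pos 2, read 0 -> (B,0)->write 1,move L,goto A. Now: state=A, head=1, tape[-2..3]=000010 (head:    ^)
Step 6: in state A at pos 1, read 0 -> (A,0)->write 1,move L,goto C. Now: state=C, head=0, tape[-2..3]=000110 (head:   ^)
Step 7: in state C at pos 0, read 0 -> (C,0)->write 0,move R,goto B. Now: state=B, head=1, tape[-2..3]=000110 (head:    ^)
Step 8: in state B at pos 1, read 1 -> (B,1)->write 0,move R,goto C. Now: state=C, head=2, tape[-2..3]=000010 (head:     ^)
Step 9: in state C at pos 2, read 1 -> (C,1)->write 0,move R,goto D. Now: state=D, head=3, tape[-2..4]=0000000 (head:      ^)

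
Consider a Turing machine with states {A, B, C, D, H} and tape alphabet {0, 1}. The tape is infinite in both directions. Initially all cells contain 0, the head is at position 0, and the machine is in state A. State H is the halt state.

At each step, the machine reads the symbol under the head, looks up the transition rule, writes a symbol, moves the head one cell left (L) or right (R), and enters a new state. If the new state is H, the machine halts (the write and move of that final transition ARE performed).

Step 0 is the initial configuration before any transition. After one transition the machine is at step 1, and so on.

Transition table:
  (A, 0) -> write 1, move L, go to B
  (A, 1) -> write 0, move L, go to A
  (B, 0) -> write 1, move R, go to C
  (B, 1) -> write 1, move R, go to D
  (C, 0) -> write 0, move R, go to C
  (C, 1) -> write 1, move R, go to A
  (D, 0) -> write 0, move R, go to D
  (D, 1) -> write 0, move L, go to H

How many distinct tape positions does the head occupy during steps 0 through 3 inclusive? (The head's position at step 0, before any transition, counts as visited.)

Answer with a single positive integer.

Step 1: in state A at pos 0, read 0 -> (A,0)->write 1,move L,goto B. Now: state=B, head=-1, tape[-2..1]=0010 (head:  ^)
Step 2: in state B at pos -1, read 0 -> (B,0)->write 1,move R,goto C. Now: state=C, head=0, tape[-2..1]=0110 (head:   ^)
Step 3: in state C at pos 0, read 1 -> (C,1)->write 1,move R,goto A. Now: state=A, head=1, tape[-2..2]=01100 (head:    ^)
Head positions at steps 0..3: starting at 0, distinct positions visited = {-1, 0, 1} -> 3 position(s)

Answer: 3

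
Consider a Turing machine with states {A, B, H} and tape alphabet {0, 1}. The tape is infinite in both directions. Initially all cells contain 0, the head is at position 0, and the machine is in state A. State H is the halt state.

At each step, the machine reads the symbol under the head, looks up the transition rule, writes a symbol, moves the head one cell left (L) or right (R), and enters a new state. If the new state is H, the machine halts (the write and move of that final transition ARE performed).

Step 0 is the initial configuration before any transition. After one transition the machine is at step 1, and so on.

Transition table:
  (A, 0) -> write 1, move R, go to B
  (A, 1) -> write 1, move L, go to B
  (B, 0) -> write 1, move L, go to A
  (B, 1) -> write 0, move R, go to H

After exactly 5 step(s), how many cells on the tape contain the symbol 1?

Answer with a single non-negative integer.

Answer: 4

Derivation:
Step 1: in state A at pos 0, read 0 -> (A,0)->write 1,move R,goto B. Now: state=B, head=1, tape[-1..2]=0100 (head:   ^)
Step 2: in state B at pos 1, read 0 -> (B,0)->write 1,move L,goto A. Now: state=A, head=0, tape[-1..2]=0110 (head:  ^)
Step 3: in state A at pos 0, read 1 -> (A,1)->write 1,move L,goto B. Now: state=B, head=-1, tape[-2..2]=00110 (head:  ^)
Step 4: in state B at pos -1, read 0 -> (B,0)->write 1,move L,goto A. Now: state=A, head=-2, tape[-3..2]=001110 (head:  ^)
Step 5: in state A at pos -2, read 0 -> (A,0)->write 1,move R,goto B. Now: state=B, head=-1, tape[-3..2]=011110 (head:   ^)
Cells containing 1 after step 5: {-2, -1, 0, 1} -> 4 cell(s)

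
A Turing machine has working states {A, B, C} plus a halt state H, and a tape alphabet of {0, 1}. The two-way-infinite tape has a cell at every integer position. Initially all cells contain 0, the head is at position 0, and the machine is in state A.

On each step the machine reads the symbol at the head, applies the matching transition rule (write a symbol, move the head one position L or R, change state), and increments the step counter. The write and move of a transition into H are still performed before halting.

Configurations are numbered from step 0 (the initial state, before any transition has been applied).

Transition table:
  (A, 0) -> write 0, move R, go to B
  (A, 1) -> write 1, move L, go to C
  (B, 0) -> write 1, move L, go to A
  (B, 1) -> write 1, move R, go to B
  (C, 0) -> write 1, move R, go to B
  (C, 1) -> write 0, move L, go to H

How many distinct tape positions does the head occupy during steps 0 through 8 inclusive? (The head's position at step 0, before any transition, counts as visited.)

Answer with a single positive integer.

Step 1: in state A at pos 0, read 0 -> (A,0)->write 0,move R,goto B. Now: state=B, head=1, tape[-1..2]=0000 (head:   ^)
Step 2: in state B at pos 1, read 0 -> (B,0)->write 1,move L,goto A. Now: state=A, head=0, tape[-1..2]=0010 (head:  ^)
Step 3: in state A at pos 0, read 0 -> (A,0)->write 0,move R,goto B. Now: state=B, head=1, tape[-1..2]=0010 (head:   ^)
Step 4: in state B at pos 1, read 1 -> (B,1)->write 1,move R,goto B. Now: state=B, head=2, tape[-1..3]=00100 (head:    ^)
Step 5: in state B at pos 2, read 0 -> (B,0)->write 1,move L,goto A. Now: state=A, head=1, tape[-1..3]=00110 (head:   ^)
Step 6: in state A at pos 1, read 1 -> (A,1)->write 1,move L,goto C. Now: state=C, head=0, tape[-1..3]=00110 (head:  ^)
Step 7: in state C at pos 0, read 0 -> (C,0)->write 1,move R,goto B. Now: state=B, head=1, tape[-1..3]=01110 (head:   ^)
Step 8: in state B at pos 1, read 1 -> (B,1)->write 1,move R,goto B. Now: state=B, head=2, tape[-1..3]=01110 (head:    ^)
Head positions at steps 0..8: starting at 0, distinct positions visited = {0, 1, 2} -> 3 position(s)

Answer: 3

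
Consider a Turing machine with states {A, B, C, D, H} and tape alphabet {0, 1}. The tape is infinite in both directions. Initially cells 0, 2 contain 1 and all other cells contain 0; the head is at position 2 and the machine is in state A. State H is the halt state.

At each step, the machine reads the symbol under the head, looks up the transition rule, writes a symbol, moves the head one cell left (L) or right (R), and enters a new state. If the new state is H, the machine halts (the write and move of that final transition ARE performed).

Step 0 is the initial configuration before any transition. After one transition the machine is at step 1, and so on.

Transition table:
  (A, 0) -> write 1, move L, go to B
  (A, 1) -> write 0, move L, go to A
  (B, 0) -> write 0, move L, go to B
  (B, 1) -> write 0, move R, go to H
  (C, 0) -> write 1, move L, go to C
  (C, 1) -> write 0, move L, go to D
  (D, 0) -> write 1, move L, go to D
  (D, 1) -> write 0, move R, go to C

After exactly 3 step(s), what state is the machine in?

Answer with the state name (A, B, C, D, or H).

Answer: H

Derivation:
Step 1: in state A at pos 2, read 1 -> (A,1)->write 0,move L,goto A. Now: state=A, head=1, tape[-1..3]=01000 (head:   ^)
Step 2: in state A at pos 1, read 0 -> (A,0)->write 1,move L,goto B. Now: state=B, head=0, tape[-1..3]=01100 (head:  ^)
Step 3: in state B at pos 0, read 1 -> (B,1)->write 0,move R,goto H. Now: state=H, head=1, tape[-1..3]=00100 (head:   ^)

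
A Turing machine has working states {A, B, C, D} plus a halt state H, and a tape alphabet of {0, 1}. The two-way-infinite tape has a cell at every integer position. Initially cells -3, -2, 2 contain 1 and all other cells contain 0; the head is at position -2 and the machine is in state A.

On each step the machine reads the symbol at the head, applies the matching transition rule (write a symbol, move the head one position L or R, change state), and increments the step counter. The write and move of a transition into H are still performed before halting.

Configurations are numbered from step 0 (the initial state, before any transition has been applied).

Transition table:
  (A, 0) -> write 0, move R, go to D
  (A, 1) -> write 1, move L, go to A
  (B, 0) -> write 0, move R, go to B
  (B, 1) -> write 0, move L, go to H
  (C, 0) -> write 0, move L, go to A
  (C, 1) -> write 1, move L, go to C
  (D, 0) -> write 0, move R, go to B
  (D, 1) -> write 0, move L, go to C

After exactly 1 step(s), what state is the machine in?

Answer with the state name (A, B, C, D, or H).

Step 1: in state A at pos -2, read 1 -> (A,1)->write 1,move L,goto A. Now: state=A, head=-3, tape[-4..3]=01100010 (head:  ^)

Answer: A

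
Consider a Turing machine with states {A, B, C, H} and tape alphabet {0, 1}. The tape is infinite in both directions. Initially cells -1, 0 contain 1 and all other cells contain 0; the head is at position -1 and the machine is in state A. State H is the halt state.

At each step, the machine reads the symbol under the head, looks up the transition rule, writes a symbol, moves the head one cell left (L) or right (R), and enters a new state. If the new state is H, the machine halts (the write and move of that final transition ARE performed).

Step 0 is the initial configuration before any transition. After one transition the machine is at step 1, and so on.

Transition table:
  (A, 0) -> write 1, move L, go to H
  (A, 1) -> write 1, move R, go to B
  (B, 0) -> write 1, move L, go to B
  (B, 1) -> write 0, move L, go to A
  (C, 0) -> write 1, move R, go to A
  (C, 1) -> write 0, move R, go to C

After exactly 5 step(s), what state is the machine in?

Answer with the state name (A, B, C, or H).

Answer: A

Derivation:
Step 1: in state A at pos -1, read 1 -> (A,1)->write 1,move R,goto B. Now: state=B, head=0, tape[-2..1]=0110 (head:   ^)
Step 2: in state B at pos 0, read 1 -> (B,1)->write 0,move L,goto A. Now: state=A, head=-1, tape[-2..1]=0100 (head:  ^)
Step 3: in state A at pos -1, read 1 -> (A,1)->write 1,move R,goto B. Now: state=B, head=0, tape[-2..1]=0100 (head:   ^)
Step 4: in state B at pos 0, read 0 -> (B,0)->write 1,move L,goto B. Now: state=B, head=-1, tape[-2..1]=0110 (head:  ^)
Step 5: in state B at pos -1, read 1 -> (B,1)->write 0,move L,goto A. Now: state=A, head=-2, tape[-3..1]=00010 (head:  ^)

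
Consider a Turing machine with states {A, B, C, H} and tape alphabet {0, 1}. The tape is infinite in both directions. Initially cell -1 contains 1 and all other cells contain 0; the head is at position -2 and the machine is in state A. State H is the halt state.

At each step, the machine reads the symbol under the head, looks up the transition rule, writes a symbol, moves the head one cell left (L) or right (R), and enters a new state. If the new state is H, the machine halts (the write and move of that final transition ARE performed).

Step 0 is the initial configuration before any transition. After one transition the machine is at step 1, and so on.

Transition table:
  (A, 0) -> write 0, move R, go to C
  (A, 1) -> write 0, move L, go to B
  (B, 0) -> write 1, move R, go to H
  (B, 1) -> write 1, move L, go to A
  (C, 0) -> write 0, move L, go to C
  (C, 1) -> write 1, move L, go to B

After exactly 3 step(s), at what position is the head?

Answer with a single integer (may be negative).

Answer: -1

Derivation:
Step 1: in state A at pos -2, read 0 -> (A,0)->write 0,move R,goto C. Now: state=C, head=-1, tape[-3..0]=0010 (head:   ^)
Step 2: in state C at pos -1, read 1 -> (C,1)->write 1,move L,goto B. Now: state=B, head=-2, tape[-3..0]=0010 (head:  ^)
Step 3: in state B at pos -2, read 0 -> (B,0)->write 1,move R,goto H. Now: state=H, head=-1, tape[-3..0]=0110 (head:   ^)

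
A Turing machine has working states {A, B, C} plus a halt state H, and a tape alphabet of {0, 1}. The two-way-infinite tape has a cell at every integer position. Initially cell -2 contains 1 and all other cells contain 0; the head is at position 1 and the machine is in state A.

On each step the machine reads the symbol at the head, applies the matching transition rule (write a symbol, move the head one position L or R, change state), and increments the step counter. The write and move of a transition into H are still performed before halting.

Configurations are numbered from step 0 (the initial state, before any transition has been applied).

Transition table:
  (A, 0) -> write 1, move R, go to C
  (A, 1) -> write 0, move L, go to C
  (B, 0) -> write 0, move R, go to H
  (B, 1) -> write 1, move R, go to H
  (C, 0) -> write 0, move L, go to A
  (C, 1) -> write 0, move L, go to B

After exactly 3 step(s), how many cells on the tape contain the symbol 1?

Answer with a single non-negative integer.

Step 1: in state A at pos 1, read 0 -> (A,0)->write 1,move R,goto C. Now: state=C, head=2, tape[-3..3]=0100100 (head:      ^)
Step 2: in state C at pos 2, read 0 -> (C,0)->write 0,move L,goto A. Now: state=A, head=1, tape[-3..3]=0100100 (head:     ^)
Step 3: in state A at pos 1, read 1 -> (A,1)->write 0,move L,goto C. Now: state=C, head=0, tape[-3..3]=0100000 (head:    ^)
Cells containing 1 after step 3: {-2} -> 1 cell(s)

Answer: 1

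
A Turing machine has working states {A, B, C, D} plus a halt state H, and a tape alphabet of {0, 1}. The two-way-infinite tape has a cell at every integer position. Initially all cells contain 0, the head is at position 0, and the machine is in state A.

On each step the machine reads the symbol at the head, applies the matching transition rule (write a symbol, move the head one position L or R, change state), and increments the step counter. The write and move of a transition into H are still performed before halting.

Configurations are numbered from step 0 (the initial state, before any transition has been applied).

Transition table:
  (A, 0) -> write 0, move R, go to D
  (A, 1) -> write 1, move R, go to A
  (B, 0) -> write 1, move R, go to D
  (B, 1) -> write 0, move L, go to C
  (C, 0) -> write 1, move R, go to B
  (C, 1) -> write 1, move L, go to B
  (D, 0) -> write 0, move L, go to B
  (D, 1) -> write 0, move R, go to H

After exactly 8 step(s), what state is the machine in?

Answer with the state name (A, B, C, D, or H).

Step 1: in state A at pos 0, read 0 -> (A,0)->write 0,move R,goto D. Now: state=D, head=1, tape[-1..2]=0000 (head:   ^)
Step 2: in state D at pos 1, read 0 -> (D,0)->write 0,move L,goto B. Now: state=B, head=0, tape[-1..2]=0000 (head:  ^)
Step 3: in state B at pos 0, read 0 -> (B,0)->write 1,move R,goto D. Now: state=D, head=1, tape[-1..2]=0100 (head:   ^)
Step 4: in state D at pos 1, read 0 -> (D,0)->write 0,move L,goto B. Now: state=B, head=0, tape[-1..2]=0100 (head:  ^)
Step 5: in state B at pos 0, read 1 -> (B,1)->write 0,move L,goto C. Now: state=C, head=-1, tape[-2..2]=00000 (head:  ^)
Step 6: in state C at pos -1, read 0 -> (C,0)->write 1,move R,goto B. Now: state=B, head=0, tape[-2..2]=01000 (head:   ^)
Step 7: in state B at pos 0, read 0 -> (B,0)->write 1,move R,goto D. Now: state=D, head=1, tape[-2..2]=01100 (head:    ^)
Step 8: in state D at pos 1, read 0 -> (D,0)->write 0,move L,goto B. Now: state=B, head=0, tape[-2..2]=01100 (head:   ^)

Answer: B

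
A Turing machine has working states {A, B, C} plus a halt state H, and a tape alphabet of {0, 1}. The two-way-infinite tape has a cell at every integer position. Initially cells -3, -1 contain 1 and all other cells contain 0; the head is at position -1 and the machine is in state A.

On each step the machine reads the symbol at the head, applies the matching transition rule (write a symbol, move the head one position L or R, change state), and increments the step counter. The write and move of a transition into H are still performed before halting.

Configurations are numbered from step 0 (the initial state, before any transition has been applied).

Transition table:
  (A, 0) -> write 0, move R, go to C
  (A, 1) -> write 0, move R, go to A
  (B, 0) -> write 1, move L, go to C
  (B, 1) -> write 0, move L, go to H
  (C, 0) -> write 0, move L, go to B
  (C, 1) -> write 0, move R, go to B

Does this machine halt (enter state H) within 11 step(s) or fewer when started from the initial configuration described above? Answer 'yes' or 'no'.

Answer: yes

Derivation:
Step 1: in state A at pos -1, read 1 -> (A,1)->write 0,move R,goto A. Now: state=A, head=0, tape[-4..1]=010000 (head:     ^)
Step 2: in state A at pos 0, read 0 -> (A,0)->write 0,move R,goto C. Now: state=C, head=1, tape[-4..2]=0100000 (head:      ^)
Step 3: in state C at pos 1, read 0 -> (C,0)->write 0,move L,goto B. Now: state=B, head=0, tape[-4..2]=0100000 (head:     ^)
Step 4: in state B at pos 0, read 0 -> (B,0)->write 1,move L,goto C. Now: state=C, head=-1, tape[-4..2]=0100100 (head:    ^)
Step 5: in state C at pos -1, read 0 -> (C,0)->write 0,move L,goto B. Now: state=B, head=-2, tape[-4..2]=0100100 (head:   ^)
Step 6: in state B at pos -2, read 0 -> (B,0)->write 1,move L,goto C. Now: state=C, head=-3, tape[-4..2]=0110100 (head:  ^)
Step 7: in state C at pos -3, read 1 -> (C,1)->write 0,move R,goto B. Now: state=B, head=-2, tape[-4..2]=0010100 (head:   ^)
Step 8: in state B at pos -2, read 1 -> (B,1)->write 0,move L,goto H. Now: state=H, head=-3, tape[-4..2]=0000100 (head:  ^)
State H reached at step 8; 8 <= 11 -> yes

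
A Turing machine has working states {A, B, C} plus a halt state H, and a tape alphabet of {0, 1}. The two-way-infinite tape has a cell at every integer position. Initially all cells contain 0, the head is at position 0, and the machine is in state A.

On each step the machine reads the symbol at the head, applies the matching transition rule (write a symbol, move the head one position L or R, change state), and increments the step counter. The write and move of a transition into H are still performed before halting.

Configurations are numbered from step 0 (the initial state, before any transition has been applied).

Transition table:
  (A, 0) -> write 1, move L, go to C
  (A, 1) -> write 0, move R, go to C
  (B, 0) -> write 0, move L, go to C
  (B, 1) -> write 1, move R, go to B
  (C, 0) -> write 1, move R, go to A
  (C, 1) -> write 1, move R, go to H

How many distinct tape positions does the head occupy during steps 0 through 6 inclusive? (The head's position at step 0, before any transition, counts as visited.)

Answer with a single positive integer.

Answer: 4

Derivation:
Step 1: in state A at pos 0, read 0 -> (A,0)->write 1,move L,goto C. Now: state=C, head=-1, tape[-2..1]=0010 (head:  ^)
Step 2: in state C at pos -1, read 0 -> (C,0)->write 1,move R,goto A. Now: state=A, head=0, tape[-2..1]=0110 (head:   ^)
Step 3: in state A at pos 0, read 1 -> (A,1)->write 0,move R,goto C. Now: state=C, head=1, tape[-2..2]=01000 (head:    ^)
Step 4: in state C at pos 1, read 0 -> (C,0)->write 1,move R,goto A. Now: state=A, head=2, tape[-2..3]=010100 (head:     ^)
Step 5: in state A at pos 2, read 0 -> (A,0)->write 1,move L,goto C. Now: state=C, head=1, tape[-2..3]=010110 (head:    ^)
Step 6: in state C at pos 1, read 1 -> (C,1)->write 1,move R,goto H. Now: state=H, head=2, tape[-2..3]=010110 (head:     ^)
Head positions at steps 0..6: starting at 0, distinct positions visited = {-1, 0, 1, 2} -> 4 position(s)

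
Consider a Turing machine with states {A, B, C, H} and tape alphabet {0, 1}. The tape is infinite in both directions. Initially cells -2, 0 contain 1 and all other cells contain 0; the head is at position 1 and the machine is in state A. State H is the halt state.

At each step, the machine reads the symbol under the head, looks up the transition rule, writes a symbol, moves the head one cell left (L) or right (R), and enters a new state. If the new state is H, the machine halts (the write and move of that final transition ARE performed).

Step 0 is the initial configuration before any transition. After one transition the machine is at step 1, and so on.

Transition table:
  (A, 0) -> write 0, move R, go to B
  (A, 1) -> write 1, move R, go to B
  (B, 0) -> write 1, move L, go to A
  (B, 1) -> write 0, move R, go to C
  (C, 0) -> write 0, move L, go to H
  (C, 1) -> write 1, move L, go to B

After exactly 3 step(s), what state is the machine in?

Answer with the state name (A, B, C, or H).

Answer: B

Derivation:
Step 1: in state A at pos 1, read 0 -> (A,0)->write 0,move R,goto B. Now: state=B, head=2, tape[-3..3]=0101000 (head:      ^)
Step 2: in state B at pos 2, read 0 -> (B,0)->write 1,move L,goto A. Now: state=A, head=1, tape[-3..3]=0101010 (head:     ^)
Step 3: in state A at pos 1, read 0 -> (A,0)->write 0,move R,goto B. Now: state=B, head=2, tape[-3..3]=0101010 (head:      ^)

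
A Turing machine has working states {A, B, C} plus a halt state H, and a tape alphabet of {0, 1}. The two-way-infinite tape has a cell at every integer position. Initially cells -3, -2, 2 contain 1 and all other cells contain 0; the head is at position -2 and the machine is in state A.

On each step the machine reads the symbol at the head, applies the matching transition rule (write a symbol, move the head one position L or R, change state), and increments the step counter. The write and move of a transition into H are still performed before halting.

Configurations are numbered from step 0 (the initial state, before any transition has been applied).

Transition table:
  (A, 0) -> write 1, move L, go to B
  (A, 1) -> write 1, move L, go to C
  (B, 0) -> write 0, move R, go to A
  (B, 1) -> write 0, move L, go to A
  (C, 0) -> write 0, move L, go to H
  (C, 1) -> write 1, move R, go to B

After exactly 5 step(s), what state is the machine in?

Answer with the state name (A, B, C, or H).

Answer: H

Derivation:
Step 1: in state A at pos -2, read 1 -> (A,1)->write 1,move L,goto C. Now: state=C, head=-3, tape[-4..3]=01100010 (head:  ^)
Step 2: in state C at pos -3, read 1 -> (C,1)->write 1,move R,goto B. Now: state=B, head=-2, tape[-4..3]=01100010 (head:   ^)
Step 3: in state B at pos -2, read 1 -> (B,1)->write 0,move L,goto A. Now: state=A, head=-3, tape[-4..3]=01000010 (head:  ^)
Step 4: in state A at pos -3, read 1 -> (A,1)->write 1,move L,goto C. Now: state=C, head=-4, tape[-5..3]=001000010 (head:  ^)
Step 5: in state C at pos -4, read 0 -> (C,0)->write 0,move L,goto H. Now: state=H, head=-5, tape[-6..3]=0001000010 (head:  ^)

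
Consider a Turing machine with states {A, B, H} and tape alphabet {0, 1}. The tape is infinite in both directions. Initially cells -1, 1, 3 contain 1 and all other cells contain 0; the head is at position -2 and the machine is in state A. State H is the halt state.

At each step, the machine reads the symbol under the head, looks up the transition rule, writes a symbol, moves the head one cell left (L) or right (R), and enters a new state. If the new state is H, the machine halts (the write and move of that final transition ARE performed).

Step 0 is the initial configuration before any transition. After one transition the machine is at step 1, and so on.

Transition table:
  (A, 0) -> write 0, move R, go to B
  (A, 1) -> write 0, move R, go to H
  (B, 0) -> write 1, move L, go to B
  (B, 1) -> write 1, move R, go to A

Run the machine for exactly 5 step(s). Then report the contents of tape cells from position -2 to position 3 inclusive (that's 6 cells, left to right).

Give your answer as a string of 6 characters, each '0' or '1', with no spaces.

Step 1: in state A at pos -2, read 0 -> (A,0)->write 0,move R,goto B. Now: state=B, head=-1, tape[-3..4]=00101010 (head:   ^)
Step 2: in state B at pos -1, read 1 -> (B,1)->write 1,move R,goto A. Now: state=A, head=0, tape[-3..4]=00101010 (head:    ^)
Step 3: in state A at pos 0, read 0 -> (A,0)->write 0,move R,goto B. Now: state=B, head=1, tape[-3..4]=00101010 (head:     ^)
Step 4: in state B at pos 1, read 1 -> (B,1)->write 1,move R,goto A. Now: state=A, head=2, tape[-3..4]=00101010 (head:      ^)
Step 5: in state A at pos 2, read 0 -> (A,0)->write 0,move R,goto B. Now: state=B, head=3, tape[-3..4]=00101010 (head:       ^)

Answer: 010101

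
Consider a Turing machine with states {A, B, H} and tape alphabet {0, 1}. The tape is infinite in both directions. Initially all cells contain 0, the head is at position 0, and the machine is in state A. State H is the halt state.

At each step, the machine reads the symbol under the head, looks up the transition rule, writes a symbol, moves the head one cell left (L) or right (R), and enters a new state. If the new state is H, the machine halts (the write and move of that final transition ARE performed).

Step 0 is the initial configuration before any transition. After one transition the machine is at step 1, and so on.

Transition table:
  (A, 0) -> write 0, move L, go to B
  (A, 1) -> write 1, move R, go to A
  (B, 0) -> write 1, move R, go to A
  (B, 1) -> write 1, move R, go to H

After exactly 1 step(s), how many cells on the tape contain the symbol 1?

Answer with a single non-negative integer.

Answer: 0

Derivation:
Step 1: in state A at pos 0, read 0 -> (A,0)->write 0,move L,goto B. Now: state=B, head=-1, tape[-2..1]=0000 (head:  ^)
No cell contains 1 after step 1 -> 0 cell(s)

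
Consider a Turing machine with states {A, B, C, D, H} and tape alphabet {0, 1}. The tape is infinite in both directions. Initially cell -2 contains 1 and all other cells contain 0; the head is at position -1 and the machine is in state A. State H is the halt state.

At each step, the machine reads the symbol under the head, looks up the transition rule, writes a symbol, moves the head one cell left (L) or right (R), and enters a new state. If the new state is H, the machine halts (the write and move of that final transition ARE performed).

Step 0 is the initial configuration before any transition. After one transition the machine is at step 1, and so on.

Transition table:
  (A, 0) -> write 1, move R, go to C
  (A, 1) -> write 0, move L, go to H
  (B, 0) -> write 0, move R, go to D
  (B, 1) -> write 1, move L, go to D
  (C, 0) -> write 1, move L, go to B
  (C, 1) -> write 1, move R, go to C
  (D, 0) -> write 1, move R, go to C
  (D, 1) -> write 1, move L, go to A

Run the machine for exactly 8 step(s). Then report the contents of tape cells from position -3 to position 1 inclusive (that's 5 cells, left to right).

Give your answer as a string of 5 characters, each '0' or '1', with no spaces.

Answer: 11110

Derivation:
Step 1: in state A at pos -1, read 0 -> (A,0)->write 1,move R,goto C. Now: state=C, head=0, tape[-3..1]=01100 (head:    ^)
Step 2: in state C at pos 0, read 0 -> (C,0)->write 1,move L,goto B. Now: state=B, head=-1, tape[-3..1]=01110 (head:   ^)
Step 3: in state B at pos -1, read 1 -> (B,1)->write 1,move L,goto D. Now: state=D, head=-2, tape[-3..1]=01110 (head:  ^)
Step 4: in state D at pos -2, read 1 -> (D,1)->write 1,move L,goto A. Now: state=A, head=-3, tape[-4..1]=001110 (head:  ^)
Step 5: in state A at pos -3, read 0 -> (A,0)->write 1,move R,goto C. Now: state=C, head=-2, tape[-4..1]=011110 (head:   ^)
Step 6: in state C at pos -2, read 1 -> (C,1)->write 1,move R,goto C. Now: state=C, head=-1, tape[-4..1]=011110 (head:    ^)
Step 7: in state C at pos -1, read 1 -> (C,1)->write 1,move R,goto C. Now: state=C, head=0, tape[-4..1]=011110 (head:     ^)
Step 8: in state C at pos 0, read 1 -> (C,1)->write 1,move R,goto C. Now: state=C, head=1, tape[-4..2]=0111100 (head:      ^)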